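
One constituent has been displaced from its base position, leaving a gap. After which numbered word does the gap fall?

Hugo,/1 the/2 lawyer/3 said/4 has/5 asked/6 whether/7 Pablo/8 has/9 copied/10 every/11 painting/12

The displaced element is "Hugo" (word 1).
It is linked across 1 clause boundary (Ø).
It functions as the subject of "asked", so the gap sits immediately after word 4 ("said").
Base order: The lawyer said that Hugo has asked whether Pablo has copied every painting.

4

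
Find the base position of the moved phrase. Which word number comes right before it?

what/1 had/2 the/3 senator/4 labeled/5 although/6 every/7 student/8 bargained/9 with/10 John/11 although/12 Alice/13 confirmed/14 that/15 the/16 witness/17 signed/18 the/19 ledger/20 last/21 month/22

The displaced element is "what" (word 1).
It functions as the direct object of "labeled", so the gap sits immediately after word 5 ("labeled").
Base order: The senator had labeled what although every student bargained with John although Alice confirmed that the witness signed the ledger last month.

5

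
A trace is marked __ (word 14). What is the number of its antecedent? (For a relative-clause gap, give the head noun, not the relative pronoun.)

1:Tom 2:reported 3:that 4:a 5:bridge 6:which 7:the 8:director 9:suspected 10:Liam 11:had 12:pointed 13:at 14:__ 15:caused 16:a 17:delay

The gap at 14 is the prepositional object of "pointed", inside a relative clause.
The relative pronoun is "which" (word 6); it is bound by the head noun immediately before it.
Its filler is the head noun "bridge", at word 5.

5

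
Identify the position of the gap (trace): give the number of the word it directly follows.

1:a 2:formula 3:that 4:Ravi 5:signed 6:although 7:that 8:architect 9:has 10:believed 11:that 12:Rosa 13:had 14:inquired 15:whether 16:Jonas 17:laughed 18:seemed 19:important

The displaced element is "a formula" (word 2).
It functions as the direct object of "signed", so the gap sits immediately after word 5 ("signed").
Base order: Ravi signed a formula although that architect has believed that Rosa had inquired whether Jonas laughed.

5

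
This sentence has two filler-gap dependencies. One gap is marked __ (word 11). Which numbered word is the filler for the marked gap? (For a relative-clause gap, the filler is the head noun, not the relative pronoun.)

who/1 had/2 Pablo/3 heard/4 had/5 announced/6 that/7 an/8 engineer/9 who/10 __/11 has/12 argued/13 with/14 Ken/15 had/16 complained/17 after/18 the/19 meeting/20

The marked gap is inside the relative clause, the subject of "argued".
Its filler is the head noun "engineer" (via "who"), at word 9.
(The other dependency links word 1 to a gap after word 4.)

9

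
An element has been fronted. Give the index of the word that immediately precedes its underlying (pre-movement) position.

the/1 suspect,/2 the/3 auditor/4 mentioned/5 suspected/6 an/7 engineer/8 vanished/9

5

The displaced element is "the suspect" (word 2).
It is linked across 1 clause boundary (Ø).
It functions as the subject of "suspected", so the gap sits immediately after word 5 ("mentioned").
Base order: The auditor mentioned the suspect suspected an engineer vanished.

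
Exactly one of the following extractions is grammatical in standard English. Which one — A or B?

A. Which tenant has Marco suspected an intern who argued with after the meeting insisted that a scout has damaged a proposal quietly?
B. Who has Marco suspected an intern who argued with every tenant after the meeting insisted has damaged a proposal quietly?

In A, the wh-phrase is extracted from inside a complex-NP island (relative clause) (introduced by "who"), which blocks movement.
In B, the extraction path crosses only that-complement boundaries, which are transparent.
So B is grammatical.

B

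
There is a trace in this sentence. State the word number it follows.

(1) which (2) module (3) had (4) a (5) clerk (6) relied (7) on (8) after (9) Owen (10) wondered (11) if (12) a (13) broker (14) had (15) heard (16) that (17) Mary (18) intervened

7

The displaced element is "which module" (word 2).
It functions as the object of the preposition "on" of "relied", so the gap sits immediately after word 7 ("on").
Base order: A clerk had relied on which module after Owen wondered if a broker had heard that Mary intervened.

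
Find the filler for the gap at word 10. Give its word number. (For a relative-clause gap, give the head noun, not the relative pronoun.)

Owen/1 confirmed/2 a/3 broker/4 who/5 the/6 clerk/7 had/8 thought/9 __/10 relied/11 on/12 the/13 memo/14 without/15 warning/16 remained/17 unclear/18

The gap at 10 is the subject of "relied", inside a relative clause.
The relative pronoun is "who" (word 5); it is bound by the head noun immediately before it.
Its filler is the head noun "broker", at word 4.

4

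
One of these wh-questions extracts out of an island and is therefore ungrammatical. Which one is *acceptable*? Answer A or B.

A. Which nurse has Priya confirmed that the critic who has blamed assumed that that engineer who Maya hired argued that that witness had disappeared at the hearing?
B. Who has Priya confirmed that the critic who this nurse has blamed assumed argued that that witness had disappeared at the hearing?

In A, the wh-phrase is extracted from inside a complex-NP island (relative clause) (introduced by "who"), which blocks movement.
In B, the extraction path crosses only that-complement boundaries, which are transparent.
So B is grammatical.

B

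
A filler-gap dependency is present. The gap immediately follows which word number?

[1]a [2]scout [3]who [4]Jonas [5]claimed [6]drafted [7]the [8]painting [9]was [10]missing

5

The displaced element is "a scout" (word 2).
It is linked across 1 clause boundary (Ø).
It functions as the subject of "drafted", so the gap sits immediately after word 5 ("claimed").
Base order: Jonas claimed that a scout drafted the painting.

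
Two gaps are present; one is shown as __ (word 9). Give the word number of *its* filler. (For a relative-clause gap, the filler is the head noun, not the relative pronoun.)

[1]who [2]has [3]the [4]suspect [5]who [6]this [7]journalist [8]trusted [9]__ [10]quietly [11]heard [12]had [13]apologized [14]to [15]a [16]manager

4

The marked gap is inside the relative clause, the direct object of "trusted".
Its filler is the head noun "suspect" (via "who"), at word 4.
(The other dependency links word 1 to a gap after word 11.)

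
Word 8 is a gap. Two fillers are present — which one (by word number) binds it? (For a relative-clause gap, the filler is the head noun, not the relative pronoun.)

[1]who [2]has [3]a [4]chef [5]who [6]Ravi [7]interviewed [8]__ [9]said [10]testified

4

The marked gap is inside the relative clause, the direct object of "interviewed".
Its filler is the head noun "chef" (via "who"), at word 4.
(The other dependency links word 1 to a gap after word 9.)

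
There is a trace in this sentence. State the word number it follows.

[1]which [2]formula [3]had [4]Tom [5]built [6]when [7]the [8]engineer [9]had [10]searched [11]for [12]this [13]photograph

The displaced element is "which formula" (word 2).
It functions as the direct object of "built", so the gap sits immediately after word 5 ("built").
Base order: Tom had built which formula when the engineer had searched for this photograph.

5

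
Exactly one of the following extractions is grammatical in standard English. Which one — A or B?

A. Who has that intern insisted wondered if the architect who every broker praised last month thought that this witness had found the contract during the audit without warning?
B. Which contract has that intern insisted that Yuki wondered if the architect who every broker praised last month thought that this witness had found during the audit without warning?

A

In B, the wh-phrase is extracted from inside a wh-island (introduced by "if"), which blocks movement.
In A, the extraction path crosses only that-complement boundaries, which are transparent.
So A is grammatical.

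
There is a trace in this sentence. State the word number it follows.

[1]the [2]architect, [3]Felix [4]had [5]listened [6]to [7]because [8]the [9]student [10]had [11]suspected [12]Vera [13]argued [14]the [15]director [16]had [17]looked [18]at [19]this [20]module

6

The displaced element is "the architect" (word 2).
It functions as the object of the preposition "to" of "listened", so the gap sits immediately after word 6 ("to").
Base order: Felix had listened to the architect because the student had suspected Vera argued the director had looked at this module.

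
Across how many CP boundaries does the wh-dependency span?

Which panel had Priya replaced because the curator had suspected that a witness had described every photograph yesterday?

0

"which panel" originates inside the matrix clause — no clause boundary is crossed.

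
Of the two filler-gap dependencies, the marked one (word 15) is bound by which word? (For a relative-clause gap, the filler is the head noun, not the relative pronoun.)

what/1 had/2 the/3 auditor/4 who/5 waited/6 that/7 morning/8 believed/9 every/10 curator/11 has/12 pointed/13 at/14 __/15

1

The marked gap is the object of the preposition "at" of "pointed".
Its filler is the fronted wh-phrase "what", at word 1.
(The other dependency links word 4 to a gap after word 5.)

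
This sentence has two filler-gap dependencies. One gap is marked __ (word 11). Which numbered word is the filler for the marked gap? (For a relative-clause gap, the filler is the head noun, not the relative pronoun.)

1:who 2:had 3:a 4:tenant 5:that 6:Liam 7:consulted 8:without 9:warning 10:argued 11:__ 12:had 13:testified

1

The marked gap is the subject of "testified".
Its filler is the fronted wh-phrase "who", at word 1.
(The other dependency links word 4 to a gap after word 7.)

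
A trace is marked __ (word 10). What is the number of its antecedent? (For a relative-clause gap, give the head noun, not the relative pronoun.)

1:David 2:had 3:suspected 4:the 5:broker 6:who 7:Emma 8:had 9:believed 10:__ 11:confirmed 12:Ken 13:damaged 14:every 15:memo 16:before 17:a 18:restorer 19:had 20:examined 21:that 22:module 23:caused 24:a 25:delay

5

The gap at 10 is the subject of "confirmed", inside a relative clause.
The relative pronoun is "who" (word 6); it is bound by the head noun immediately before it.
Its filler is the head noun "broker", at word 5.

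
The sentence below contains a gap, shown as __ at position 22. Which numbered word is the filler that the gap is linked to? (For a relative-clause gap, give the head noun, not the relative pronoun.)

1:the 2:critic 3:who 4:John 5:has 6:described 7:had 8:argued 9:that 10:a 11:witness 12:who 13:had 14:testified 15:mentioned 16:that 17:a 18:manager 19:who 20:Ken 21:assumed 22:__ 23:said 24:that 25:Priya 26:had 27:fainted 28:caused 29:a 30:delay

The gap at 22 is the subject of "said", inside a relative clause.
The relative pronoun is "who" (word 19); it is bound by the head noun immediately before it.
Its filler is the head noun "manager", at word 18.

18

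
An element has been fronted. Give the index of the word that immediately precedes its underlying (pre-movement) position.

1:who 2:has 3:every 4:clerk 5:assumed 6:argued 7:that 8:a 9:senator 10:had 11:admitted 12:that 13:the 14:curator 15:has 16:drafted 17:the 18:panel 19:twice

The displaced element is "who" (word 1).
It is linked across 1 clause boundary (Ø).
It functions as the subject of "argued", so the gap sits immediately after word 5 ("assumed").
Base order: Every clerk has assumed who argued that a senator had admitted that the curator has drafted the panel twice.

5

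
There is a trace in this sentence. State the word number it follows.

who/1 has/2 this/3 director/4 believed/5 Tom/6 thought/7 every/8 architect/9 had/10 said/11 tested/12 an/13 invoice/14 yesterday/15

The displaced element is "who" (word 1).
It is linked across 3 clause boundaries (Ø → Ø → Ø).
It functions as the subject of "tested", so the gap sits immediately after word 11 ("said").
Base order: This director has believed Tom thought every architect had said who tested an invoice yesterday.

11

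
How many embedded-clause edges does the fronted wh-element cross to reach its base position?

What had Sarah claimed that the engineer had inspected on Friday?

1

"what" is extracted from the object of "inspected".
Boundaries crossed, outermost first: [that] — 1 in total.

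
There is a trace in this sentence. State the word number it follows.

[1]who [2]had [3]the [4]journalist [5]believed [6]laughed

5

The displaced element is "who" (word 1).
It is linked across 1 clause boundary (Ø).
It functions as the subject of "laughed", so the gap sits immediately after word 5 ("believed").
Base order: The journalist had believed who laughed.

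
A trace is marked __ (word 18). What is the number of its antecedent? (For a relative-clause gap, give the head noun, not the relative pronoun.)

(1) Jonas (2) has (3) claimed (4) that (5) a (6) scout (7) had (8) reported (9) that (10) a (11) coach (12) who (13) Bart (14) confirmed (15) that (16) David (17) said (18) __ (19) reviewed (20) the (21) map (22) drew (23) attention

11

The gap at 18 is the subject of "reviewed", inside a relative clause.
The relative pronoun is "who" (word 12); it is bound by the head noun immediately before it.
Its filler is the head noun "coach", at word 11.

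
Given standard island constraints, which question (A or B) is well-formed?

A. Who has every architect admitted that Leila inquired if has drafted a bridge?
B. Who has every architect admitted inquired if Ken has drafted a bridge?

In A, the wh-phrase is extracted from inside a wh-island (introduced by "if"), which blocks movement.
In B, the extraction path crosses only that-complement boundaries, which are transparent.
So B is grammatical.

B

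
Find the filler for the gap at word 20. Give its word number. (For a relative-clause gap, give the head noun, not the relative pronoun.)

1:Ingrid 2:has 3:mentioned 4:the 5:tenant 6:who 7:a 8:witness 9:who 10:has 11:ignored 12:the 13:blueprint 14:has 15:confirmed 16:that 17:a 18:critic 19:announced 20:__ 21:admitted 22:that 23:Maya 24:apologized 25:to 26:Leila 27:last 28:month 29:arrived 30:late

The gap at 20 is the subject of "admitted", inside a relative clause.
The relative pronoun is "who" (word 6); it is bound by the head noun immediately before it.
Its filler is the head noun "tenant", at word 5.

5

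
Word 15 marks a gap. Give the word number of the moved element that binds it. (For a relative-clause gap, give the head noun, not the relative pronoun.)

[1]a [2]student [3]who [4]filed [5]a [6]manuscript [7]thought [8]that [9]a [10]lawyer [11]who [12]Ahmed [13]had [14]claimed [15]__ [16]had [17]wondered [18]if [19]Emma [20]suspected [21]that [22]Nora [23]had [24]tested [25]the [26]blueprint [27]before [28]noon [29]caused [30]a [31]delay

10

The gap at 15 is the subject of "wondered", inside a relative clause.
The relative pronoun is "who" (word 11); it is bound by the head noun immediately before it.
Its filler is the head noun "lawyer", at word 10.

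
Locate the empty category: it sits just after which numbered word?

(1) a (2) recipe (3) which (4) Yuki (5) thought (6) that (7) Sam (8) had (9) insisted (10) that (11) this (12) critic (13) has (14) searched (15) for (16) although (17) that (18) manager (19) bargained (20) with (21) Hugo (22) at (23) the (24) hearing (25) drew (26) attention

15

The displaced element is "a recipe" (word 2).
It is linked across 2 clause boundaries (that → that).
It functions as the object of the preposition "for" of "searched", so the gap sits immediately after word 15 ("for").
Base order: Yuki thought that Sam had insisted that this critic has searched for a recipe although that manager bargained with Hugo at the hearing.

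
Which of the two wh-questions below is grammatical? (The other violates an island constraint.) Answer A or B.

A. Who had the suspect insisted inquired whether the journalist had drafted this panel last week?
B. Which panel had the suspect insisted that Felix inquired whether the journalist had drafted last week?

In B, the wh-phrase is extracted from inside a wh-island (introduced by "whether"), which blocks movement.
In A, the extraction path crosses only that-complement boundaries, which are transparent.
So A is grammatical.

A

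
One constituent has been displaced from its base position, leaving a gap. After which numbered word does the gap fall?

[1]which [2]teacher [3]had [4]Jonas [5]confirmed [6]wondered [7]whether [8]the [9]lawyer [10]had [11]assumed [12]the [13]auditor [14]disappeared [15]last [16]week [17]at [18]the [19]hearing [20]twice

The displaced element is "which teacher" (word 2).
It is linked across 1 clause boundary (Ø).
It functions as the subject of "wondered", so the gap sits immediately after word 5 ("confirmed").
Base order: Jonas had confirmed that which teacher wondered whether the lawyer had assumed the auditor disappeared last week at the hearing twice.

5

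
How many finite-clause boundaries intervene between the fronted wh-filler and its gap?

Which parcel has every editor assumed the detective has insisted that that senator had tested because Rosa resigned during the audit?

"which parcel" is extracted from the object of "tested".
Boundaries crossed, outermost first: [Ø], [that] — 2 in total.

2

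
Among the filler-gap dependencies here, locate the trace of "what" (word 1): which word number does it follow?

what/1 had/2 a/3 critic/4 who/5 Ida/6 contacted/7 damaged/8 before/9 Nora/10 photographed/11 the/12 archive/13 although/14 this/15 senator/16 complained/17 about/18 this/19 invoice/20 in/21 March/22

The displaced element is "what" (word 1).
It functions as the direct object of "damaged", so the gap sits immediately after word 8 ("damaged").
Base order: A critic who Ida contacted had damaged what before Nora photographed the archive although this senator complained about this invoice in March.

8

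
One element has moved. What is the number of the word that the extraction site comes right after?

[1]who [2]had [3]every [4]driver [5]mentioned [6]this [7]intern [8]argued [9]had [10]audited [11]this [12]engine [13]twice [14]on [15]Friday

8

The displaced element is "who" (word 1).
It is linked across 2 clause boundaries (Ø → Ø).
It functions as the subject of "audited", so the gap sits immediately after word 8 ("argued").
Base order: Every driver had mentioned this intern argued who had audited this engine twice on Friday.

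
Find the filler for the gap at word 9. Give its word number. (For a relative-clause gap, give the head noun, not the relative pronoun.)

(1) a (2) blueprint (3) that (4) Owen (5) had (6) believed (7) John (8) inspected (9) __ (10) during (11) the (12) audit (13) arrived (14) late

2

The gap at 9 is the object of "inspected", inside a relative clause.
The relative pronoun is "that" (word 3); it is bound by the head noun immediately before it.
Its filler is the head noun "blueprint", at word 2.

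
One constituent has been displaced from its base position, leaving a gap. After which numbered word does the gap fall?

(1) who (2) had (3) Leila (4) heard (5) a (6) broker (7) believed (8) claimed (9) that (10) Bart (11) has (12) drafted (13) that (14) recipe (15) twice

7

The displaced element is "who" (word 1).
It is linked across 2 clause boundaries (Ø → Ø).
It functions as the subject of "claimed", so the gap sits immediately after word 7 ("believed").
Base order: Leila had heard a broker believed that who claimed that Bart has drafted that recipe twice.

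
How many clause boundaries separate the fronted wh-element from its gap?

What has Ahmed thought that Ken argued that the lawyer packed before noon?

"what" is extracted from the object of "packed".
Boundaries crossed, outermost first: [that], [that] — 2 in total.

2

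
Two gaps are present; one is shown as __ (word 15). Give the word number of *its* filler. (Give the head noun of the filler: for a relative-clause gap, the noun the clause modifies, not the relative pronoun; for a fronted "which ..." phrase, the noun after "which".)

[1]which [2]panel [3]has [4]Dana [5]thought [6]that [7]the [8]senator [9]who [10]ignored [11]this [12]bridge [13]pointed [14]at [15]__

The marked gap is the object of the preposition "at" of "pointed".
Its filler is the fronted wh-phrase "which panel", at word 2.
(The other dependency links word 8 to a gap after word 9.)

2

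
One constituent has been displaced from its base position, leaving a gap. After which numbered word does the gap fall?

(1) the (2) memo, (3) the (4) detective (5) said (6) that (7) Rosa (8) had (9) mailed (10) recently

The displaced element is "the memo" (word 2).
It is linked across 1 clause boundary (that).
It functions as the direct object of "mailed", so the gap sits immediately after word 9 ("mailed").
Base order: The detective said that Rosa had mailed the memo recently.

9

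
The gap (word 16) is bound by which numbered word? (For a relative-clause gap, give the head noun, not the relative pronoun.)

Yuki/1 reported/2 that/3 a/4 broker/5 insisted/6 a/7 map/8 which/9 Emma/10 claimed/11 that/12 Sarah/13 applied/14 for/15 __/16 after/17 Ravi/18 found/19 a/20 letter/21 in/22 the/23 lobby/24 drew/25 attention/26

The gap at 16 is the prepositional object of "applied", inside a relative clause.
The relative pronoun is "which" (word 9); it is bound by the head noun immediately before it.
Its filler is the head noun "map", at word 8.

8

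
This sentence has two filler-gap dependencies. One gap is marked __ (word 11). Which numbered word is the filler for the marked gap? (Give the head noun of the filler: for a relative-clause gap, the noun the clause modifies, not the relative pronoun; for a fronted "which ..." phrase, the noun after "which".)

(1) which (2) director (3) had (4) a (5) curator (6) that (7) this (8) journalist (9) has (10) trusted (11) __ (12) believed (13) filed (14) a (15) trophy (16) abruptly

The marked gap is inside the relative clause, the direct object of "trusted".
Its filler is the head noun "curator" (via "that"), at word 5.
(The other dependency links word 2 to a gap after word 12.)

5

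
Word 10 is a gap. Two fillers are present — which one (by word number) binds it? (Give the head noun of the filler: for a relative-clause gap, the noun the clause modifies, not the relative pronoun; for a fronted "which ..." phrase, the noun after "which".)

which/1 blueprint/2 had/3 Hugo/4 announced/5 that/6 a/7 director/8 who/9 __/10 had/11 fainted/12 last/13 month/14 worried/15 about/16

The marked gap is inside the relative clause, the subject of "fainted".
Its filler is the head noun "director" (via "who"), at word 8.
(The other dependency links word 2 to a gap after word 16.)

8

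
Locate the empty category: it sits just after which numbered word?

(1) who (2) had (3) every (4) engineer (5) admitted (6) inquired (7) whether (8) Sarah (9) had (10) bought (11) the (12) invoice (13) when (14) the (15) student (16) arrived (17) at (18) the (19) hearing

The displaced element is "who" (word 1).
It is linked across 1 clause boundary (Ø).
It functions as the subject of "inquired", so the gap sits immediately after word 5 ("admitted").
Base order: Every engineer had admitted who inquired whether Sarah had bought the invoice when the student arrived at the hearing.

5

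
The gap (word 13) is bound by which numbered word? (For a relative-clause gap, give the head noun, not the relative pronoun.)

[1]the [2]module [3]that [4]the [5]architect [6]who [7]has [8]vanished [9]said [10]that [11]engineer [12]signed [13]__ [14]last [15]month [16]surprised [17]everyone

2

The gap at 13 is the object of "signed", inside a relative clause.
The relative pronoun is "that" (word 3); it is bound by the head noun immediately before it.
Its filler is the head noun "module", at word 2.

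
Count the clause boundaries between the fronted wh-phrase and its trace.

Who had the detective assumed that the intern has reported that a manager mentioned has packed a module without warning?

"who" is extracted from the subject of "packed".
Boundaries crossed, outermost first: [that], [that], [Ø] — 3 in total.

3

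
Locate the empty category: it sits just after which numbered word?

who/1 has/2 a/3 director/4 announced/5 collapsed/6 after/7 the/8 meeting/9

The displaced element is "who" (word 1).
It is linked across 1 clause boundary (Ø).
It functions as the subject of "collapsed", so the gap sits immediately after word 5 ("announced").
Base order: A director has announced who collapsed after the meeting.

5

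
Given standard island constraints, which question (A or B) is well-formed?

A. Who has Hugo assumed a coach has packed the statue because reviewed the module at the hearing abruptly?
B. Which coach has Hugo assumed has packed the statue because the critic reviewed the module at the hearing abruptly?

B

In A, the wh-phrase is extracted from inside an adjunct island (introduced by "because"), which blocks movement.
In B, the extraction path crosses only that-complement boundaries, which are transparent.
So B is grammatical.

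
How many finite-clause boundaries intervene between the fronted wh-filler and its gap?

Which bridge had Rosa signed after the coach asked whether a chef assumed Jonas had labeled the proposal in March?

0

"which bridge" originates inside the matrix clause — no clause boundary is crossed.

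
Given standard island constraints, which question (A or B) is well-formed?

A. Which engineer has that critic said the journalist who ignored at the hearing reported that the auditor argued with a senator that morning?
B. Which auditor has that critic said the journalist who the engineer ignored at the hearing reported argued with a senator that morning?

In A, the wh-phrase is extracted from inside a complex-NP island (relative clause) (introduced by "who"), which blocks movement.
In B, the extraction path crosses only that-complement boundaries, which are transparent.
So B is grammatical.

B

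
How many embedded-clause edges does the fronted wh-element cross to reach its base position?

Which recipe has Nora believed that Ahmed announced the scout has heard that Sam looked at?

3

"which recipe" is extracted from the PP object of "looked".
Boundaries crossed, outermost first: [that], [Ø], [that] — 3 in total.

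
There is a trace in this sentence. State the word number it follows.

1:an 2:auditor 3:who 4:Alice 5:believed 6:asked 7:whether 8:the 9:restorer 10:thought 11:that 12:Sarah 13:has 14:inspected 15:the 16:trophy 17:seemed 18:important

5

The displaced element is "an auditor" (word 2).
It is linked across 1 clause boundary (Ø).
It functions as the subject of "asked", so the gap sits immediately after word 5 ("believed").
Base order: Alice believed that an auditor asked whether the restorer thought that Sarah has inspected the trophy.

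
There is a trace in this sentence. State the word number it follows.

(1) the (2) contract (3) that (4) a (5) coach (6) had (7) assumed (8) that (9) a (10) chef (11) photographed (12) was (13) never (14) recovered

The displaced element is "the contract" (word 2).
It is linked across 1 clause boundary (that).
It functions as the direct object of "photographed", so the gap sits immediately after word 11 ("photographed").
Base order: A coach had assumed that a chef photographed the contract.

11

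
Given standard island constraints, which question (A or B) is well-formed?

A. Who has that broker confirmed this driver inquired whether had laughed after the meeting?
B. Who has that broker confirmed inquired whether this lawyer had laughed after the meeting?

In A, the wh-phrase is extracted from inside a wh-island (introduced by "whether"), which blocks movement.
In B, the extraction path crosses only that-complement boundaries, which are transparent.
So B is grammatical.

B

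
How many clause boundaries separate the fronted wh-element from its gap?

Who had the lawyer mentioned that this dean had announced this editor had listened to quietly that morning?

2

"who" is extracted from the PP object of "listened".
Boundaries crossed, outermost first: [that], [Ø] — 2 in total.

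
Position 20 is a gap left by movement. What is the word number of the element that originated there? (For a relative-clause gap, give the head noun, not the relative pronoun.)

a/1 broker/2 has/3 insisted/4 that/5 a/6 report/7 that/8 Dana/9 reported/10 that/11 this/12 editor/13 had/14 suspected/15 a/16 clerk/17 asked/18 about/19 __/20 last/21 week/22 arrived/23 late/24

The gap at 20 is the prepositional object of "asked", inside a relative clause.
The relative pronoun is "that" (word 8); it is bound by the head noun immediately before it.
Its filler is the head noun "report", at word 7.

7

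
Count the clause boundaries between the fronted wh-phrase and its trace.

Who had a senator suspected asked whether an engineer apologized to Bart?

1

"who" is extracted from the subject of "asked".
Boundaries crossed, outermost first: [Ø] — 1 in total.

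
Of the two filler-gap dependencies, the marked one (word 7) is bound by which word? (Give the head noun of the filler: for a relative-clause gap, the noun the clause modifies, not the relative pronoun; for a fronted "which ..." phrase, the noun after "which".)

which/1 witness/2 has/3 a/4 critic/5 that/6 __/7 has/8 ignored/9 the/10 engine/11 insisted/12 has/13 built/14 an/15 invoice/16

The marked gap is inside the relative clause, the subject of "ignored".
Its filler is the head noun "critic" (via "that"), at word 5.
(The other dependency links word 2 to a gap after word 12.)

5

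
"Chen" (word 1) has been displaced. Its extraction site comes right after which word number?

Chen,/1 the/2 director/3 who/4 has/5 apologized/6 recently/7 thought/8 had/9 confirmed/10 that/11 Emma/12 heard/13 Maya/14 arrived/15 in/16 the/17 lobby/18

8

The displaced element is "Chen" (word 1).
It is linked across 1 clause boundary (Ø).
It functions as the subject of "confirmed", so the gap sits immediately after word 8 ("thought").
Base order: The director who has apologized recently thought that Chen had confirmed that Emma heard Maya arrived in the lobby.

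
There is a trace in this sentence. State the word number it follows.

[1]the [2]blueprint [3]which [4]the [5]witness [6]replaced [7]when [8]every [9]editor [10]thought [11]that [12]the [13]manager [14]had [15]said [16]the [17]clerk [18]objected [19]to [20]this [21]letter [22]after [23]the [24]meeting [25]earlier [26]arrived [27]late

The displaced element is "the blueprint" (word 2).
It functions as the direct object of "replaced", so the gap sits immediately after word 6 ("replaced").
Base order: The witness replaced the blueprint when every editor thought that the manager had said the clerk objected to this letter after the meeting earlier.

6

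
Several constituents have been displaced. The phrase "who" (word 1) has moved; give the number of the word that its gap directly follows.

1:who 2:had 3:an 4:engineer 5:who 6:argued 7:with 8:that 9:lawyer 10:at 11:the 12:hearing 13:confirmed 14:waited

13

The displaced element is "who" (word 1).
It is linked across 1 clause boundary (Ø).
It functions as the subject of "waited", so the gap sits immediately after word 13 ("confirmed").
Base order: An engineer who argued with that lawyer at the hearing had confirmed that who waited.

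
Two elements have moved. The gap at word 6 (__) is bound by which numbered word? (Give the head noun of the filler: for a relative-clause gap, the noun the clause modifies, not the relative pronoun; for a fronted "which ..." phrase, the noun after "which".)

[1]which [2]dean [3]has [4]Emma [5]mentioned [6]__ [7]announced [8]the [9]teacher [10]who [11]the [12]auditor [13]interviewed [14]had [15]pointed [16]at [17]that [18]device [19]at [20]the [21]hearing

The marked gap is the subject of "announced".
Its filler is the fronted wh-phrase "which dean", at word 2.
(The other dependency links word 9 to a gap after word 13.)

2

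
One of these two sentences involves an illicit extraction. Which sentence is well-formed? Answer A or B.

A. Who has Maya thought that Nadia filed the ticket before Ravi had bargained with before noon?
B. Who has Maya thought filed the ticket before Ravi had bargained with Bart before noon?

In A, the wh-phrase is extracted from inside an adjunct island (introduced by "before"), which blocks movement.
In B, the extraction path crosses only that-complement boundaries, which are transparent.
So B is grammatical.

B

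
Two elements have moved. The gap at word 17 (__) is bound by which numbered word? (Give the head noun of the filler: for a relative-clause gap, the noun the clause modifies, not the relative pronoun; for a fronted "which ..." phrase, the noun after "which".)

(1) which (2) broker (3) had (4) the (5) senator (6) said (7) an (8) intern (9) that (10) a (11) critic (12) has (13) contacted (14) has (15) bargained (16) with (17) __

2

The marked gap is the object of the preposition "with" of "bargained".
Its filler is the fronted wh-phrase "which broker", at word 2.
(The other dependency links word 8 to a gap after word 13.)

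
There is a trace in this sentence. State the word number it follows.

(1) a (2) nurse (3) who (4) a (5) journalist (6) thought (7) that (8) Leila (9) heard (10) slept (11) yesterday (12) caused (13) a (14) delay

The displaced element is "a nurse" (word 2).
It is linked across 2 clause boundaries (that → Ø).
It functions as the subject of "slept", so the gap sits immediately after word 9 ("heard").
Base order: A journalist thought that Leila heard a nurse slept yesterday.

9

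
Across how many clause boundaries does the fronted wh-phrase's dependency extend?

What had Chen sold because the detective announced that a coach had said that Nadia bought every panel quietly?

"what" originates inside the matrix clause — no clause boundary is crossed.

0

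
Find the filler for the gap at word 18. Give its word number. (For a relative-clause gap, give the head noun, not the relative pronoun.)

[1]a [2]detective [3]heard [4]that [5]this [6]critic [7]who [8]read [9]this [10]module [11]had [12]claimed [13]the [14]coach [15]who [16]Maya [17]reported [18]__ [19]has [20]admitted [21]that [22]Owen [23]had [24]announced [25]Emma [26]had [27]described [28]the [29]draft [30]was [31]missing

14

The gap at 18 is the subject of "admitted", inside a relative clause.
The relative pronoun is "who" (word 15); it is bound by the head noun immediately before it.
Its filler is the head noun "coach", at word 14.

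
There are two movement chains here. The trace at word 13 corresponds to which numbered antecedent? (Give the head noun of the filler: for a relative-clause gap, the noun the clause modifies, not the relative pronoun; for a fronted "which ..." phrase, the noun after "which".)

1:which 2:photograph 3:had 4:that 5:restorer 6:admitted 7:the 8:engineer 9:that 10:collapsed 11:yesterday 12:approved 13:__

2

The marked gap is the direct object of "approved".
Its filler is the fronted wh-phrase "which photograph", at word 2.
(The other dependency links word 8 to a gap after word 9.)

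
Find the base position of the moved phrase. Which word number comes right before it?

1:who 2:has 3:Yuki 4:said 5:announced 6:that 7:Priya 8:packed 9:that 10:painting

The displaced element is "who" (word 1).
It is linked across 1 clause boundary (Ø).
It functions as the subject of "announced", so the gap sits immediately after word 4 ("said").
Base order: Yuki has said that who announced that Priya packed that painting.

4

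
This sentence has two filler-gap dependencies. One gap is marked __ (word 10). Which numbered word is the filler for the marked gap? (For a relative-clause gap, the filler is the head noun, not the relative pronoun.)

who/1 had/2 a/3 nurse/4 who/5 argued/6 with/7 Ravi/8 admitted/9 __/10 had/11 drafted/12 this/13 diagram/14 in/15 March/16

The marked gap is the subject of "drafted".
Its filler is the fronted wh-phrase "who", at word 1.
(The other dependency links word 4 to a gap after word 5.)

1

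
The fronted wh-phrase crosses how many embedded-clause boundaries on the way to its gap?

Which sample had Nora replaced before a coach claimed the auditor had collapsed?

"which sample" originates inside the matrix clause — no clause boundary is crossed.

0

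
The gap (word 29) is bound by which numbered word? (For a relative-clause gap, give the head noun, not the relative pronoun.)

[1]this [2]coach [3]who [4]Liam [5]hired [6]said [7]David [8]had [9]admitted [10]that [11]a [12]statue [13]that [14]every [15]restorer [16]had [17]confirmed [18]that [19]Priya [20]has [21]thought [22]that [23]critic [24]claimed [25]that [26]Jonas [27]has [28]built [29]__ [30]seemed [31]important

12

The gap at 29 is the object of "built", inside a relative clause.
The relative pronoun is "that" (word 13); it is bound by the head noun immediately before it.
Its filler is the head noun "statue", at word 12.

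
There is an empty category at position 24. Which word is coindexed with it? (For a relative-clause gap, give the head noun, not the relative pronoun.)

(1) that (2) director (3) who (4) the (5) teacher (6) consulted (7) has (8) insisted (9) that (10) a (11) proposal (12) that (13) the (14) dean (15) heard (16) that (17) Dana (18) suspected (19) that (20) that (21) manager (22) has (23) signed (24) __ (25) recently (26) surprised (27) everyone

11

The gap at 24 is the object of "signed", inside a relative clause.
The relative pronoun is "that" (word 12); it is bound by the head noun immediately before it.
Its filler is the head noun "proposal", at word 11.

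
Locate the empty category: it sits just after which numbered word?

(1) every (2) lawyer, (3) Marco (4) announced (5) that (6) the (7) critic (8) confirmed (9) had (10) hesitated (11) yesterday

The displaced element is "every lawyer" (word 2).
It is linked across 2 clause boundaries (that → Ø).
It functions as the subject of "hesitated", so the gap sits immediately after word 8 ("confirmed").
Base order: Marco announced that the critic confirmed every lawyer had hesitated yesterday.

8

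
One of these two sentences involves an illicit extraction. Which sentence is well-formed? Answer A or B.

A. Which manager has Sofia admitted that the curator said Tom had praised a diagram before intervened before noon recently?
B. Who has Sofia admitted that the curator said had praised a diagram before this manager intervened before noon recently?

B

In A, the wh-phrase is extracted from inside an adjunct island (introduced by "before"), which blocks movement.
In B, the extraction path crosses only that-complement boundaries, which are transparent.
So B is grammatical.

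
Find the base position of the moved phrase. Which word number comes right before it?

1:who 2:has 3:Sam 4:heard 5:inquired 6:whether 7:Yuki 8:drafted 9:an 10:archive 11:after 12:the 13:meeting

The displaced element is "who" (word 1).
It is linked across 1 clause boundary (Ø).
It functions as the subject of "inquired", so the gap sits immediately after word 4 ("heard").
Base order: Sam has heard who inquired whether Yuki drafted an archive after the meeting.

4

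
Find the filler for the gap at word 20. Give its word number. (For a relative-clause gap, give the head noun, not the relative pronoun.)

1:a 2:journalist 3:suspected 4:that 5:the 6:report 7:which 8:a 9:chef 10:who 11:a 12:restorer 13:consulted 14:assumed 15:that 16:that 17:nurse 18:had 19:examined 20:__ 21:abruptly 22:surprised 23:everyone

The gap at 20 is the object of "examined", inside a relative clause.
The relative pronoun is "which" (word 7); it is bound by the head noun immediately before it.
Its filler is the head noun "report", at word 6.

6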